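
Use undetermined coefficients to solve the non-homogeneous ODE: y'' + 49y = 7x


Homogeneous: r² + 49 = 0 ⇒ r = ±7i, y_h = C₁cos(7x) + C₂sin(7x).
Polynomial forcing; try y_p = Ax + B. Then y_p'' + 49 y_p = 49(Ax + B) = 7x, so B = 0 and A = 1/7.
General solution: y = C₁cos(7x) + C₂sin(7x) + (1/7)x.


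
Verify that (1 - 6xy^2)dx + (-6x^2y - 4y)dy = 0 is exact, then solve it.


Check exactness: ∂M/∂y = -12xy and ∂N/∂x = -12xy; equal, so the equation is exact.
Integrate M with respect to x (treating y as constant): ∫M dx = x - 3x^2y^2 + h(y).
Differentiate w.r.t. y and set equal to N: the x-dependent terms already match, leaving h'(y) = -4y. Integrate: h(y) = -2y^2.
So F(x,y) = x - 3x^2y^2 - 2y^2.
General solution: x - 3x^2y^2 - 2y^2 = C.


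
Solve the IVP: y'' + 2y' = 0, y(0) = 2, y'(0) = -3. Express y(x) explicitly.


Characteristic roots of r² + 2r = 0 are -2, 0.
General solution y = c₁ e^(-2x) + c₂.
Apply y(0) = 2: c₁ + c₂ = 2. Apply y'(0) = -3: -2 c₁ + 0 c₂ = -3.
Solve: c₁ = 3/2, c₂ = 1/2.
Particular solution: y = (3/2)e^(-2x) + 1/2.


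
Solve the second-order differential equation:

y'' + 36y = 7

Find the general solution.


Homogeneous part: r² + 36 = 0 ⇒ r = ±6i, so y_h = C₁cos(6x) + C₂sin(6x).
Try constant y_p = A; plug in: 36A = 7 ⇒ A = 7/36.
General solution: y = C₁cos(6x) + C₂sin(6x) + 7/36.


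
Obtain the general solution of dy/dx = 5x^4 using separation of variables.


Integrate both sides with respect to x: y = ∫ 5x^4 dx = x^5 + C.


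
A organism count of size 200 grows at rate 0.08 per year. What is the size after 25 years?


The ODE dP/dt = 0.08P has solution P(t) = P(0)e^(0.08t).
Substitute P(0) = 200 and t = 25: P(25) = 200 e^(2.00) ≈ 1478.


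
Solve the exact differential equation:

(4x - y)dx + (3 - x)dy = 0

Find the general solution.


Check exactness: ∂M/∂y = -1 and ∂N/∂x = -1; equal, so the equation is exact.
Integrate M with respect to x (treating y as constant): ∫M dx = 2x^2 - xy + h(y).
Differentiate w.r.t. y and set equal to N: the x-dependent terms already match, leaving h'(y) = 3. Integrate: h(y) = 3y.
So F(x,y) = 3y + 2x^2 - xy.
General solution: 3y + 2x^2 - xy = C.


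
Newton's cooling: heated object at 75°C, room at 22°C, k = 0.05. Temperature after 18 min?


Newton's law: dT/dt = -k(T - T_a) has solution T(t) = T_a + (T₀ - T_a)e^(-kt).
Plug in T_a = 22, T₀ = 75, k = 0.05, t = 18: T(18) = 22 + (53)e^(-0.90) ≈ 43.5°C.


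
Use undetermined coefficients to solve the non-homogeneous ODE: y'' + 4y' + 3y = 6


Characteristic roots of r² + 4r + 3 = 0 are -3, -1.
y_h = C₁e^(-3x) + C₂e^(-x).
Constant forcing; try y_p = A. Then 3A = 6 ⇒ A = 2.
General solution: y = C₁e^(-3x) + C₂e^(-x) + 2.


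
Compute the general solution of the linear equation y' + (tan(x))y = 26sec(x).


P(x) = tan(x) ⇒ μ = e^(∫tan(x)dx) = sec(x).
(sec(x) y)' = 26sec²(x) ⇒ sec(x) y = 26tan(x) + C.
Multiply by cos(x): y = 26sin(x) + C·cos(x).


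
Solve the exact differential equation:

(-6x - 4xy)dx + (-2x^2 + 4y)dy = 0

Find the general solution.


Check exactness: ∂M/∂y = -4x and ∂N/∂x = -4x; equal, so the equation is exact.
Integrate M with respect to x (treating y as constant): ∫M dx = -3x^2 - 2x^2y + h(y).
Differentiate w.r.t. y and set equal to N: the x-dependent terms already match, leaving h'(y) = 4y. Integrate: h(y) = 2y^2.
So F(x,y) = -3x^2 - 2x^2y + 2y^2.
General solution: -3x^2 - 2x^2y + 2y^2 = C.


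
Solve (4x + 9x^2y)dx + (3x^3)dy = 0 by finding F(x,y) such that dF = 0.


Check exactness: ∂M/∂y = 9x^2 and ∂N/∂x = 9x^2; equal, so the equation is exact.
Integrate M with respect to x (treating y as constant): ∫M dx = 2x^2 + 3x^3y + h(y).
Differentiate w.r.t. y and set equal to N: all terms match, so h'(y) = 0 and h is a constant absorbed into C.
General solution: 2x^2 + 3x^3y = C.


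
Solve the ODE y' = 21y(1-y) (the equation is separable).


Separate: dy/[y(1-y)] = 21 dx.
Partial fractions: 1/[y(1-y)] = 1/y + 1/(1-y).
Integrate: ln|y/(1-y)| = 21x + C₀.
Solve for y: y = 1/(1 + Ce^(-21x)).


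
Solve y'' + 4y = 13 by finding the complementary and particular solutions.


Homogeneous part: r² + 4 = 0 ⇒ r = ±2i, so y_h = C₁cos(2x) + C₂sin(2x).
Try constant y_p = A; plug in: 4A = 13 ⇒ A = 13/4.
General solution: y = C₁cos(2x) + C₂sin(2x) + 13/4.


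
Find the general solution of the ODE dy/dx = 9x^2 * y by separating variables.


Separate variables: dy/y = 9x^2 dx.
Integrate: ln|y| = 3x^3 + C₀.
Exponentiate: y = Ce^(3x^3).


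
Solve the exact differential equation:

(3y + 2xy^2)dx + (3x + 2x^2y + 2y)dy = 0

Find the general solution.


Check exactness: ∂M/∂y = 3 + 4xy and ∂N/∂x = 3 + 4xy; equal, so the equation is exact.
Integrate M with respect to x (treating y as constant): ∫M dx = 3xy + x^2y^2 + h(y).
Differentiate w.r.t. y and set equal to N: the x-dependent terms already match, leaving h'(y) = 2y. Integrate: h(y) = y^2.
So F(x,y) = 3xy + x^2y^2 + y^2.
General solution: 3xy + x^2y^2 + y^2 = C.


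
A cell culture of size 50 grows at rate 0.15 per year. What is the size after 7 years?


The ODE dP/dt = 0.15P has solution P(t) = P(0)e^(0.15t).
Substitute P(0) = 50 and t = 7: P(7) = 50 e^(1.05) ≈ 143.


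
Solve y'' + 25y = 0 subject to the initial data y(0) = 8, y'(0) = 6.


Characteristic roots of r² + 25 = 0 are ±5i, so y = C₁cos(5x) + C₂sin(5x).
Apply y(0) = 8: C₁ = 8. Differentiate and apply y'(0) = 6: 5·C₂ = 6, so C₂ = 6/5.
Particular solution: y = 8cos(5x) + (6/5)sin(5x).


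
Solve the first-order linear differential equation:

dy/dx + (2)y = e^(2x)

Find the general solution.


P(x) = 2 ⇒ μ = e^(2x).
(μ y)' = e^(4x) ⇒ μ y = (1/4)e^(4x) + C.
Divide by μ: y = (1/4)e^(2x) + Ce^(-2x).


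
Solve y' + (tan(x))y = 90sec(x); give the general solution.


P(x) = tan(x) ⇒ μ = e^(∫tan(x)dx) = sec(x).
(sec(x) y)' = 90sec²(x) ⇒ sec(x) y = 90tan(x) + C.
Multiply by cos(x): y = 90sin(x) + C·cos(x).


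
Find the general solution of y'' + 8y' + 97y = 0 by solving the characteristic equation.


Characteristic equation: r² + 8r + 97 = 0.
Discriminant is negative; roots r = -4 ± 9i (complex conjugate pair).
General solution uses e^(α x)(C₁ cos(β x) + C₂ sin(β x)): y = e^(-4x)(C₁cos(9x) + C₂sin(9x)).


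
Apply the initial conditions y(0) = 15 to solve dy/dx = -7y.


General solution of y' = -7y is y = Ce^(-7x).
Apply y(0) = 15: C = 15.
Particular solution: y = 15e^(-7x).


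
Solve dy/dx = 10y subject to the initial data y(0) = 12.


General solution of y' = 10y is y = Ce^(10x).
Apply y(0) = 12: C = 12.
Particular solution: y = 12e^(10x).


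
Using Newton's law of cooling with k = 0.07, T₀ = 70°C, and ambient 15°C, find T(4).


Newton's law: dT/dt = -k(T - T_a) has solution T(t) = T_a + (T₀ - T_a)e^(-kt).
Plug in T_a = 15, T₀ = 70, k = 0.07, t = 4: T(4) = 15 + (55)e^(-0.28) ≈ 56.6°C.


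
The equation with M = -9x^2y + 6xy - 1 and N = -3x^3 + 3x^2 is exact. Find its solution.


Check exactness: ∂M/∂y = -9x^2 + 6x and ∂N/∂x = -9x^2 + 6x; equal, so the equation is exact.
Integrate M with respect to x (treating y as constant): ∫M dx = -3x^3y + 3x^2y - x + h(y).
Differentiate w.r.t. y and set equal to N: all terms match, so h'(y) = 0 and h is a constant absorbed into C.
General solution: -3x^3y + 3x^2y - x = C.


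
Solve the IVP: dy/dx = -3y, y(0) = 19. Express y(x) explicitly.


General solution of y' = -3y is y = Ce^(-3x).
Apply y(0) = 19: C = 19.
Particular solution: y = 19e^(-3x).


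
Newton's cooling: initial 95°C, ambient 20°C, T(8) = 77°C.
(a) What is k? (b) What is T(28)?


Newton's law: T(t) = T_a + (T₀ - T_a)e^(-kt).
(a) Use T(8) = 77: (77 - 20)/(95 - 20) = e^(-k·8), so k = -ln(0.760)/8 ≈ 0.0343.
(b) Apply k to t = 28: T(28) = 20 + (75)e^(-0.961) ≈ 48.7°C.


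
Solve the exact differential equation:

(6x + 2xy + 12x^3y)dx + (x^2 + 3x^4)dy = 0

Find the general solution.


Check exactness: ∂M/∂y = 2x + 12x^3 and ∂N/∂x = 2x + 12x^3; equal, so the equation is exact.
Integrate M with respect to x (treating y as constant): ∫M dx = 3x^2 + x^2y + 3x^4y + h(y).
Differentiate w.r.t. y and set equal to N: all terms match, so h'(y) = 0 and h is a constant absorbed into C.
General solution: 3x^2 + x^2y + 3x^4y = C.


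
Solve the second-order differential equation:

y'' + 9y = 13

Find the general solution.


Homogeneous part: r² + 9 = 0 ⇒ r = ±3i, so y_h = C₁cos(3x) + C₂sin(3x).
Try constant y_p = A; plug in: 9A = 13 ⇒ A = 13/9.
General solution: y = C₁cos(3x) + C₂sin(3x) + 13/9.


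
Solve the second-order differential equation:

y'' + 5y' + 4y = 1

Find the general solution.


Characteristic roots of r² + 5r + 4 = 0 are -4, -1.
y_h = C₁e^(-4x) + C₂e^(-x).
Constant forcing; try y_p = A. Then 4A = 1 ⇒ A = 1/4.
General solution: y = C₁e^(-4x) + C₂e^(-x) + 1/4.


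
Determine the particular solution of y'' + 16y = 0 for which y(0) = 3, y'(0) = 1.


Characteristic roots of r² + 16 = 0 are ±4i, so y = C₁cos(4x) + C₂sin(4x).
Apply y(0) = 3: C₁ = 3. Differentiate and apply y'(0) = 1: 4·C₂ = 1, so C₂ = 1/4.
Particular solution: y = 3cos(4x) + (1/4)sin(4x).


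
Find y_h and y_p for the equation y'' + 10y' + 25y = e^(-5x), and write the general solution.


Characteristic polynomial (r + 5)² = 0; repeated root r = -5.
y_h = (C₁ + C₂x)e^(-5x). Forcing matches the repeated root (resonance), so try y_p = Ax² e^(-5x).
Substitute and solve for A: 2A = 1, so A = 1/2.
General solution: y = (C₁ + C₂x + (1/2)x²)e^(-5x).


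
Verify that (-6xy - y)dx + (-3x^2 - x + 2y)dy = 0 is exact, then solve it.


Check exactness: ∂M/∂y = -6x - 1 and ∂N/∂x = -6x - 1; equal, so the equation is exact.
Integrate M with respect to x (treating y as constant): ∫M dx = -3x^2y - xy + h(y).
Differentiate w.r.t. y and set equal to N: the x-dependent terms already match, leaving h'(y) = 2y. Integrate: h(y) = y^2.
So F(x,y) = -3x^2y - xy + y^2.
General solution: -3x^2y - xy + y^2 = C.


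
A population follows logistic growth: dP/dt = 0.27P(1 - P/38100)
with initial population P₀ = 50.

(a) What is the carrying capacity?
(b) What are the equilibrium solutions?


Logistic ODE dP/dt = 0.27P(1 - P/38100) has equilibria where dP/dt = 0, i.e. P = 0 or P = 38100.
The coefficient (1 - P/K) = 0 when P = K, identifying K = 38100 as the carrying capacity.
(a) K = 38100; (b) equilibria P = 0 and P = 38100.


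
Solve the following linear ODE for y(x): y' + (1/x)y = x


P(x) = 1/x ⇒ μ = x^1.
(x^1 y)' = x^1·x^1 = x^2.
Integrate: x^1 y = x^3/(3) + C.
Solve for y: y = (1/3)x^2 + C/x^1.


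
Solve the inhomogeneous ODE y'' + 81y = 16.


Homogeneous part: r² + 81 = 0 ⇒ r = ±9i, so y_h = C₁cos(9x) + C₂sin(9x).
Try constant y_p = A; plug in: 81A = 16 ⇒ A = 16/81.
General solution: y = C₁cos(9x) + C₂sin(9x) + 16/81.


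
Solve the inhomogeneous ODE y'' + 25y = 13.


Homogeneous part: r² + 25 = 0 ⇒ r = ±5i, so y_h = C₁cos(5x) + C₂sin(5x).
Try constant y_p = A; plug in: 25A = 13 ⇒ A = 13/25.
General solution: y = C₁cos(5x) + C₂sin(5x) + 13/25.


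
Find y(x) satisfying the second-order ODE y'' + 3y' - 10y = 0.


Characteristic equation: r² + 3r - 10 = 0.
Factor: (r - 2)(r + 5) = 0 ⇒ r = 2, -5 (distinct real).
General solution: y = C₁e^(2x) + C₂e^(-5x).


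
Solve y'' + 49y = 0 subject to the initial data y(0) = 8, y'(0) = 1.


Characteristic roots of r² + 49 = 0 are ±7i, so y = C₁cos(7x) + C₂sin(7x).
Apply y(0) = 8: C₁ = 8. Differentiate and apply y'(0) = 1: 7·C₂ = 1, so C₂ = 1/7.
Particular solution: y = 8cos(7x) + (1/7)sin(7x).


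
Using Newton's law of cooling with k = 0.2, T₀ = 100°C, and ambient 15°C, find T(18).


Newton's law: dT/dt = -k(T - T_a) has solution T(t) = T_a + (T₀ - T_a)e^(-kt).
Plug in T_a = 15, T₀ = 100, k = 0.2, t = 18: T(18) = 15 + (85)e^(-3.60) ≈ 17.3°C.


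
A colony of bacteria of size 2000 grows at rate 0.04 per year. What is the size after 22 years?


The ODE dP/dt = 0.04P has solution P(t) = P(0)e^(0.04t).
Substitute P(0) = 2000 and t = 22: P(22) = 2000 e^(0.88) ≈ 4822.


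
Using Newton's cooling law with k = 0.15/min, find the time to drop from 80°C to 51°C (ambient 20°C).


From T(t) = T_a + (T₀ - T_a)e^(-kt), set T(t) = 51:
(51 - 20) / (80 - 20) = e^(-0.15t), so t = -ln(0.517)/0.15 ≈ 4.4 minutes.


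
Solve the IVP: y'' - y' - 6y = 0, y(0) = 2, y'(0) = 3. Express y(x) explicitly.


Characteristic roots of r² - r - 6 = 0 are 3, -2.
General solution y = c₁ e^(3x) + c₂ e^(-2x).
Apply y(0) = 2: c₁ + c₂ = 2. Apply y'(0) = 3: 3 c₁ - 2 c₂ = 3.
Solve: c₁ = 7/5, c₂ = 3/5.
Particular solution: y = (7/5)e^(3x) + (3/5)e^(-2x).


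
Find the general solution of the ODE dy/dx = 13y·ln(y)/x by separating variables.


Separate: dy/[y ln(y)] = 13 dx/x.
Substitute u = ln(y): du/u = 13 dx/x.
Integrate: ln|ln(y)| = 13ln|x| + C₀, hence ln(y) = C·x^13.


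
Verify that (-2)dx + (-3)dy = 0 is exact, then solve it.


Check exactness: ∂M/∂y = 0 and ∂N/∂x = 0; equal, so the equation is exact.
Integrate M with respect to x (treating y as constant): ∫M dx = -2x + h(y).
Differentiate w.r.t. y and set equal to N: the x-dependent terms already match, leaving h'(y) = -3. Integrate: h(y) = -3y.
So F(x,y) = -3y - 2x.
General solution: -3y - 2x = C.


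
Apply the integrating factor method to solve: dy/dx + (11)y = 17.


P(x) = 11, Q(x) = 17; integrating factor μ = e^(11x).
(μ y)' = 17e^(11x) ⇒ μ y = (17/11)e^(11x) + C.
Divide by μ: y = 17/11 + Ce^(-11x).


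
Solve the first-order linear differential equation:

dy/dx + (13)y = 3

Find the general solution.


P(x) = 13, Q(x) = 3; integrating factor μ = e^(13x).
(μ y)' = 3e^(13x) ⇒ μ y = (3/13)e^(13x) + C.
Divide by μ: y = 3/13 + Ce^(-13x).


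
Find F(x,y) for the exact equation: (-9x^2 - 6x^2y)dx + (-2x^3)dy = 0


Check exactness: ∂M/∂y = -6x^2 and ∂N/∂x = -6x^2; equal, so the equation is exact.
Integrate M with respect to x (treating y as constant): ∫M dx = -3x^3 - 2x^3y + h(y).
Differentiate w.r.t. y and set equal to N: all terms match, so h'(y) = 0 and h is a constant absorbed into C.
General solution: -3x^3 - 2x^3y = C.


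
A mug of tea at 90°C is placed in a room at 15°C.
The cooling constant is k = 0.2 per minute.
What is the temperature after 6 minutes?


Newton's law: dT/dt = -k(T - T_a) has solution T(t) = T_a + (T₀ - T_a)e^(-kt).
Plug in T_a = 15, T₀ = 90, k = 0.2, t = 6: T(6) = 15 + (75)e^(-1.20) ≈ 37.6°C.


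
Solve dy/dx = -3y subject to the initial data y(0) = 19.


General solution of y' = -3y is y = Ce^(-3x).
Apply y(0) = 19: C = 19.
Particular solution: y = 19e^(-3x).


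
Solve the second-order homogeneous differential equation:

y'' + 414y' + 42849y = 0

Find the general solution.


Characteristic equation: r² + 414r + 42849 = 0, i.e. (r + 207)² = 0.
Repeated root r = -207; include an x factor for the second linearly independent solution.
General solution: y = (C₁ + C₂x)e^(-207x).


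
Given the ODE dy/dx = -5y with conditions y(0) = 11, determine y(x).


General solution of y' = -5y is y = Ce^(-5x).
Apply y(0) = 11: C = 11.
Particular solution: y = 11e^(-5x).


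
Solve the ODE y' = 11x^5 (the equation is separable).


Integrate both sides with respect to x: y = ∫ 11x^5 dx = (11/6)x^6 + C.


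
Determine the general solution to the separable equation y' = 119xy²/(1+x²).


Separate: dy/y² = 119x/(1+x²) dx.
Integrate LHS: ∫ dy/y² = -1/y.
Integrate RHS via u = 1+x²: (119/2)ln(1+x²) + C.
Result: -1/y = (119/2)ln(1+x²) + C.


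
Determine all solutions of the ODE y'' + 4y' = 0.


Characteristic equation: r² + 4r = 0.
Factor: (r - 0)(r + 4) = 0 ⇒ r = 0, -4 (distinct real).
General solution: y = C₁ + C₂e^(-4x).


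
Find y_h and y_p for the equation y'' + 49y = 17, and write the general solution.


Homogeneous part: r² + 49 = 0 ⇒ r = ±7i, so y_h = C₁cos(7x) + C₂sin(7x).
Try constant y_p = A; plug in: 49A = 17 ⇒ A = 17/49.
General solution: y = C₁cos(7x) + C₂sin(7x) + 17/49.


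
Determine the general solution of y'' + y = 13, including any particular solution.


Homogeneous part: r² + 1 = 0 ⇒ r = ±1i, so y_h = C₁cos(x) + C₂sin(x).
Try constant y_p = A; plug in: 1A = 13 ⇒ A = 13.
General solution: y = C₁cos(x) + C₂sin(x) + 13.


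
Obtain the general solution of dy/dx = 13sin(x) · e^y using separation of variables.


Separate: e^(-y) dy = 13sin(x) dx.
Integrate: -e^(-y) = -13cos(x) + C₀.
Rearrange: e^(-y) = 13cos(x) + C.


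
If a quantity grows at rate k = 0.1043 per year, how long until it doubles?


Exponential growth: P(t) = P₀ e^(0.1043t). Set P(t)/P₀ = 2: e^(0.1043t) = 2.
Solve: t = ln(2)/0.1043 ≈ 6.65 years.


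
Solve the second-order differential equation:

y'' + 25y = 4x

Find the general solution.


Homogeneous: r² + 25 = 0 ⇒ r = ±5i, y_h = C₁cos(5x) + C₂sin(5x).
Polynomial forcing; try y_p = Ax + B. Then y_p'' + 25 y_p = 25(Ax + B) = 4x, so B = 0 and A = 4/25.
General solution: y = C₁cos(5x) + C₂sin(5x) + (4/25)x.


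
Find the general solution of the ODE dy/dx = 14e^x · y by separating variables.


Separate variables: dy/y = 14e^x dx.
Integrate: ln|y| = 14e^x + C₀.
Exponentiate: y = Ce^(14e^x).


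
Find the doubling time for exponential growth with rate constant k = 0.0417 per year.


Exponential growth: P(t) = P₀ e^(0.0417t). Set P(t)/P₀ = 2: e^(0.0417t) = 2.
Solve: t = ln(2)/0.0417 ≈ 16.62 years.


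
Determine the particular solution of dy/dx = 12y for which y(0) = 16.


General solution of y' = 12y is y = Ce^(12x).
Apply y(0) = 16: C = 16.
Particular solution: y = 16e^(12x).


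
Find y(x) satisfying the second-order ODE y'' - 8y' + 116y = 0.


Characteristic equation: r² - 8r + 116 = 0.
Discriminant is negative; roots r = 4 ± 10i (complex conjugate pair).
General solution uses e^(α x)(C₁ cos(β x) + C₂ sin(β x)): y = e^(4x)(C₁cos(10x) + C₂sin(10x)).


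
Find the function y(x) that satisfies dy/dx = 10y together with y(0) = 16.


General solution of y' = 10y is y = Ce^(10x).
Apply y(0) = 16: C = 16.
Particular solution: y = 16e^(10x).


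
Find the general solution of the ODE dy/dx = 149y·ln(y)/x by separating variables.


Separate: dy/[y ln(y)] = 149 dx/x.
Substitute u = ln(y): du/u = 149 dx/x.
Integrate: ln|ln(y)| = 149ln|x| + C₀, hence ln(y) = C·x^149.


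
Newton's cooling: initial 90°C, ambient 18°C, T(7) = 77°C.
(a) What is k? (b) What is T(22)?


Newton's law: T(t) = T_a + (T₀ - T_a)e^(-kt).
(a) Use T(7) = 77: (77 - 18)/(90 - 18) = e^(-k·7), so k = -ln(0.819)/7 ≈ 0.0284.
(b) Apply k to t = 22: T(22) = 18 + (72)e^(-0.626) ≈ 56.5°C.


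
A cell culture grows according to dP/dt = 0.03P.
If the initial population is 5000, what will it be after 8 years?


The ODE dP/dt = 0.03P has solution P(t) = P(0)e^(0.03t).
Substitute P(0) = 5000 and t = 8: P(8) = 5000 e^(0.24) ≈ 6356.


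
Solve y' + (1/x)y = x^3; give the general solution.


P(x) = 1/x ⇒ μ = x^1.
(x^1 y)' = x^4 ⇒ x^1 y = x^5/(5) + C.
Solve for y: y = (1/5)x^4 + C/x^1.


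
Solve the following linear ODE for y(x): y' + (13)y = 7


P(x) = 13, Q(x) = 7; integrating factor μ = e^(13x).
(μ y)' = 7e^(13x) ⇒ μ y = (7/13)e^(13x) + C.
Divide by μ: y = 7/13 + Ce^(-13x).


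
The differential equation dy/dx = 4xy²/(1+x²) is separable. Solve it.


Separate: dy/y² = 4x/(1+x²) dx.
Integrate LHS: ∫ dy/y² = -1/y.
Integrate RHS via u = 1+x²: 2ln(1+x²) + C.
Result: -1/y = 2ln(1+x²) + C.


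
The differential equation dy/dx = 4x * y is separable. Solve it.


Separate variables: dy/y = 4x dx.
Integrate: ln|y| = 2x^2 + C₀.
Exponentiate: y = Ce^(2x^2).


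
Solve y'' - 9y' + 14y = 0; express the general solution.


Characteristic equation: r² - 9r + 14 = 0.
Factor: (r - 7)(r - 2) = 0 ⇒ r = 7, 2 (distinct real).
General solution: y = C₁e^(7x) + C₂e^(2x).


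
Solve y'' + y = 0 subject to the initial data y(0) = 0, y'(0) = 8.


Characteristic roots of r² + 1 = 0 are ±1i, so y = C₁cos(x) + C₂sin(x).
Apply y(0) = 0: C₁ = 0. Differentiate and apply y'(0) = 8: 1·C₂ = 8, so C₂ = 8.
Particular solution: y = 8sin(x).


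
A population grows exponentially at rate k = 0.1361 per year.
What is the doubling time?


Exponential growth: P(t) = P₀ e^(0.1361t). Set P(t)/P₀ = 2: e^(0.1361t) = 2.
Solve: t = ln(2)/0.1361 ≈ 5.09 years.


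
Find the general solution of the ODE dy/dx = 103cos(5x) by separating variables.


g(y) = 1, so integrate directly: y = ∫ 103cos(5x) dx = (103/5)sin(5x) + C.


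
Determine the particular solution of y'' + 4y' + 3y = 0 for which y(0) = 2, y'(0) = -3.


Characteristic roots of r² + 4r + 3 = 0 are -3, -1.
General solution y = c₁ e^(-3x) + c₂ e^(-x).
Apply y(0) = 2: c₁ + c₂ = 2. Apply y'(0) = -3: -3 c₁ - 1 c₂ = -3.
Solve: c₁ = 1/2, c₂ = 3/2.
Particular solution: y = (1/2)e^(-3x) + (3/2)e^(-x).


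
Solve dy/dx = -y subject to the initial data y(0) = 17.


General solution of y' = -y is y = Ce^(-x).
Apply y(0) = 17: C = 17.
Particular solution: y = 17e^(-x).


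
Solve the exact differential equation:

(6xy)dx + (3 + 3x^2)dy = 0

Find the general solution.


Check exactness: ∂M/∂y = 6x and ∂N/∂x = 6x; equal, so the equation is exact.
Integrate M with respect to x (treating y as constant): ∫M dx = 3x^2y + h(y).
Differentiate w.r.t. y and set equal to N: the x-dependent terms already match, leaving h'(y) = 3. Integrate: h(y) = 3y.
So F(x,y) = 3y + 3x^2y.
General solution: 3y + 3x^2y = C.


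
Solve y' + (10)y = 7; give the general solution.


P(x) = 10, Q(x) = 7; integrating factor μ = e^(10x).
(μ y)' = 7e^(10x) ⇒ μ y = (7/10)e^(10x) + C.
Divide by μ: y = 7/10 + Ce^(-10x).


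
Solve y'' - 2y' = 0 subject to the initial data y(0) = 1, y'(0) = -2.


Characteristic roots of r² - 2r = 0 are 0, 2.
General solution y = c₁ + c₂ e^(2x).
Apply y(0) = 1: c₁ + c₂ = 1. Apply y'(0) = -2: 0 c₁ + 2 c₂ = -2.
Solve: c₁ = 2, c₂ = -1.
Particular solution: y = 2 - e^(2x).


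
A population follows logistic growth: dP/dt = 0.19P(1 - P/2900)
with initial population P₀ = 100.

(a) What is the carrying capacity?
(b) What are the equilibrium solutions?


Logistic ODE dP/dt = 0.19P(1 - P/2900) has equilibria where dP/dt = 0, i.e. P = 0 or P = 2900.
The coefficient (1 - P/K) = 0 when P = K, identifying K = 2900 as the carrying capacity.
(a) K = 2900; (b) equilibria P = 0 and P = 2900.


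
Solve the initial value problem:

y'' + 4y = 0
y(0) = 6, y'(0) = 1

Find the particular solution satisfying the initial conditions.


Characteristic roots of r² + 4 = 0 are ±2i, so y = C₁cos(2x) + C₂sin(2x).
Apply y(0) = 6: C₁ = 6. Differentiate and apply y'(0) = 1: 2·C₂ = 1, so C₂ = 1/2.
Particular solution: y = 6cos(2x) + (1/2)sin(2x).


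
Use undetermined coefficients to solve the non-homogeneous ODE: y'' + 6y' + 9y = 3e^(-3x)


Characteristic polynomial (r + 3)² = 0; repeated root r = -3.
y_h = (C₁ + C₂x)e^(-3x). Forcing matches the repeated root (resonance), so try y_p = Ax² e^(-3x).
Substitute and solve for A: 2A = 3, so A = 3/2.
General solution: y = (C₁ + C₂x + (3/2)x²)e^(-3x).


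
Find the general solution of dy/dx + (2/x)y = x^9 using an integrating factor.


P(x) = 2/x ⇒ μ = x^2.
(x^2 y)' = x^2·x^9 = x^11.
Integrate: x^2 y = x^12/(12) + C.
Solve for y: y = (1/12)x^10 + C/x^2.


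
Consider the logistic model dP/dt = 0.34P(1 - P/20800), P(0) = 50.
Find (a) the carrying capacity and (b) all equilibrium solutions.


Logistic ODE dP/dt = 0.34P(1 - P/20800) has equilibria where dP/dt = 0, i.e. P = 0 or P = 20800.
The coefficient (1 - P/K) = 0 when P = K, identifying K = 20800 as the carrying capacity.
(a) K = 20800; (b) equilibria P = 0 and P = 20800.


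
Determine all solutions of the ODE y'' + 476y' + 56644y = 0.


Characteristic equation: r² + 476r + 56644 = 0, i.e. (r + 238)² = 0.
Repeated root r = -238; include an x factor for the second linearly independent solution.
General solution: y = (C₁ + C₂x)e^(-238x).


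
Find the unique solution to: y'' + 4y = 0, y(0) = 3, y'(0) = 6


Characteristic roots of r² + 4 = 0 are ±2i, so y = C₁cos(2x) + C₂sin(2x).
Apply y(0) = 3: C₁ = 3. Differentiate and apply y'(0) = 6: 2·C₂ = 6, so C₂ = 3.
Particular solution: y = 3cos(2x) + 3sin(2x).


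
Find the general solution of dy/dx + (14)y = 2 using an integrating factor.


P(x) = 14, Q(x) = 2; integrating factor μ = e^(14x).
(μ y)' = 2e^(14x) ⇒ μ y = (1/7)e^(14x) + C.
Divide by μ: y = 1/7 + Ce^(-14x).


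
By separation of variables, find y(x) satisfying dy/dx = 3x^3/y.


Separate variables: y dy = 3x^3 dx.
Integrate both sides: y²/2 = (3/4)x^4 + C₀.
Multiply by 2: y² = (3/2)x^4 + C.


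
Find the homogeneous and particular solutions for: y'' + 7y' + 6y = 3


Characteristic roots of r² + 7r + 6 = 0 are -1, -6.
y_h = C₁e^(-x) + C₂e^(-6x).
Constant forcing; try y_p = A. Then 6A = 3 ⇒ A = 1/2.
General solution: y = C₁e^(-x) + C₂e^(-6x) + 1/2.


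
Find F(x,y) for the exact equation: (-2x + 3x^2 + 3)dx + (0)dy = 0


Check exactness: ∂M/∂y = 0 and ∂N/∂x = 0; equal, so the equation is exact.
Integrate M with respect to x (treating y as constant): ∫M dx = -x^2 + x^3 + 3x + h(y).
Differentiate w.r.t. y and set equal to N: all terms match, so h'(y) = 0 and h is a constant absorbed into C.
General solution: -x^2 + x^3 + 3x = C.


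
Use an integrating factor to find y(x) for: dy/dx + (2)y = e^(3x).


P(x) = 2 ⇒ μ = e^(2x).
(μ y)' = e^(5x) ⇒ μ y = e^(5x)/5 + C.
Divide by μ: y = (1/5)e^(3x) + Ce^(-2x).


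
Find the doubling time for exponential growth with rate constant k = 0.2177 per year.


Exponential growth: P(t) = P₀ e^(0.2177t). Set P(t)/P₀ = 2: e^(0.2177t) = 2.
Solve: t = ln(2)/0.2177 ≈ 3.18 years.


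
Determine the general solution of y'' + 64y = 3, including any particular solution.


Homogeneous part: r² + 64 = 0 ⇒ r = ±8i, so y_h = C₁cos(8x) + C₂sin(8x).
Try constant y_p = A; plug in: 64A = 3 ⇒ A = 3/64.
General solution: y = C₁cos(8x) + C₂sin(8x) + 3/64.


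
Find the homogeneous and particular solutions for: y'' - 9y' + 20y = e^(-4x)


Characteristic roots of r² - 9r + 20 = 0 are 5, 4.
y_h = C₁e^(5x) + C₂e^(4x).
Forcing exponent -4 is not a characteristic root; try y_p = Ae^(-4x).
Substitute: A·(16 + (-9)·-4 + (20)) = A·72 = 1, so A = 1/72.
General solution: y = C₁e^(5x) + C₂e^(4x) + (1/72)e^(-4x).


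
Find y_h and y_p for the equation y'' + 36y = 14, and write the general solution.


Homogeneous part: r² + 36 = 0 ⇒ r = ±6i, so y_h = C₁cos(6x) + C₂sin(6x).
Try constant y_p = A; plug in: 36A = 14 ⇒ A = 7/18.
General solution: y = C₁cos(6x) + C₂sin(6x) + 7/18.


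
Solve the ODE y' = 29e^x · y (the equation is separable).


Separate variables: dy/y = 29e^x dx.
Integrate: ln|y| = 29e^x + C₀.
Exponentiate: y = Ce^(29e^x).


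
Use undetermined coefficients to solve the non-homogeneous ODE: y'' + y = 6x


Homogeneous: r² + 1 = 0 ⇒ r = ±1i, y_h = C₁cos(x) + C₂sin(x).
Polynomial forcing; try y_p = Ax + B. Then y_p'' + 1 y_p = 1(Ax + B) = 6x, so B = 0 and A = 6.
General solution: y = C₁cos(x) + C₂sin(x) + 6x.


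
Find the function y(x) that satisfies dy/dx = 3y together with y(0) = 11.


General solution of y' = 3y is y = Ce^(3x).
Apply y(0) = 11: C = 11.
Particular solution: y = 11e^(3x).


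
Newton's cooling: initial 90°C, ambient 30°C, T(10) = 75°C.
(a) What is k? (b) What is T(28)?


Newton's law: T(t) = T_a + (T₀ - T_a)e^(-kt).
(a) Use T(10) = 75: (75 - 30)/(90 - 30) = e^(-k·10), so k = -ln(0.750)/10 ≈ 0.0288.
(b) Apply k to t = 28: T(28) = 30 + (60)e^(-0.806) ≈ 56.8°C.


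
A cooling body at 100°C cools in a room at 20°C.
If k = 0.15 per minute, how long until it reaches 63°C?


From T(t) = T_a + (T₀ - T_a)e^(-kt), set T(t) = 63:
(63 - 20) / (100 - 20) = e^(-0.15t), so t = -ln(0.537)/0.15 ≈ 4.1 minutes.


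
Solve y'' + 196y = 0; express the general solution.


Characteristic equation: r² + 196 = 0.
Discriminant is negative; roots r = 0 ± 14i (complex conjugate pair).
General solution uses e^(α x)(C₁ cos(β x) + C₂ sin(β x)): y = C₁cos(14x) + C₂sin(14x).


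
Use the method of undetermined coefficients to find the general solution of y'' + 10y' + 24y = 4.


Characteristic roots of r² + 10r + 24 = 0 are -6, -4.
y_h = C₁e^(-6x) + C₂e^(-4x).
Constant forcing; try y_p = A. Then 24A = 4 ⇒ A = 1/6.
General solution: y = C₁e^(-6x) + C₂e^(-4x) + 1/6.


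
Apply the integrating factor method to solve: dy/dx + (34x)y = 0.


P(x) = 34x ⇒ μ = e^(17x²).
Q(x) = 0 so μ y is constant: y = Ce^(-17x²).


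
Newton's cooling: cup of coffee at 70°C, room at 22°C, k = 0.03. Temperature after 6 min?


Newton's law: dT/dt = -k(T - T_a) has solution T(t) = T_a + (T₀ - T_a)e^(-kt).
Plug in T_a = 22, T₀ = 70, k = 0.03, t = 6: T(6) = 22 + (48)e^(-0.18) ≈ 62.1°C.


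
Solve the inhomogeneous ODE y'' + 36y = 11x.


Homogeneous: r² + 36 = 0 ⇒ r = ±6i, y_h = C₁cos(6x) + C₂sin(6x).
Polynomial forcing; try y_p = Ax + B. Then y_p'' + 36 y_p = 36(Ax + B) = 11x, so B = 0 and A = 11/36.
General solution: y = C₁cos(6x) + C₂sin(6x) + (11/36)x.


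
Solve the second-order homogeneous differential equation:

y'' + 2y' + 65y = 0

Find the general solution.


Characteristic equation: r² + 2r + 65 = 0.
Discriminant is negative; roots r = -1 ± 8i (complex conjugate pair).
General solution uses e^(α x)(C₁ cos(β x) + C₂ sin(β x)): y = e^(-x)(C₁cos(8x) + C₂sin(8x)).


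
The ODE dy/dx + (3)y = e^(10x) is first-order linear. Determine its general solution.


P(x) = 3 ⇒ μ = e^(3x).
(μ y)' = e^(13x) ⇒ μ y = e^(13x)/13 + C.
Divide by μ: y = (1/13)e^(10x) + Ce^(-3x).


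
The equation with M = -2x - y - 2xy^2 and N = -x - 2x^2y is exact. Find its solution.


Check exactness: ∂M/∂y = -1 - 4xy and ∂N/∂x = -1 - 4xy; equal, so the equation is exact.
Integrate M with respect to x (treating y as constant): ∫M dx = -x^2 - xy - x^2y^2 + h(y).
Differentiate w.r.t. y and set equal to N: all terms match, so h'(y) = 0 and h is a constant absorbed into C.
General solution: -x^2 - xy - x^2y^2 = C.


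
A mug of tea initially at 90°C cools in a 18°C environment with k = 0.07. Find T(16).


Newton's law: dT/dt = -k(T - T_a) has solution T(t) = T_a + (T₀ - T_a)e^(-kt).
Plug in T_a = 18, T₀ = 90, k = 0.07, t = 16: T(16) = 18 + (72)e^(-1.12) ≈ 41.5°C.


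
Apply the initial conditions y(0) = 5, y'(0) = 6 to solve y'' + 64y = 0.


Characteristic roots of r² + 64 = 0 are ±8i, so y = C₁cos(8x) + C₂sin(8x).
Apply y(0) = 5: C₁ = 5. Differentiate and apply y'(0) = 6: 8·C₂ = 6, so C₂ = 3/4.
Particular solution: y = 5cos(8x) + (3/4)sin(8x).


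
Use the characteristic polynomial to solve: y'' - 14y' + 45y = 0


Characteristic equation: r² - 14r + 45 = 0.
Factor: (r - 9)(r - 5) = 0 ⇒ r = 9, 5 (distinct real).
General solution: y = C₁e^(9x) + C₂e^(5x).


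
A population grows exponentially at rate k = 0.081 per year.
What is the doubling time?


Exponential growth: P(t) = P₀ e^(0.081t). Set P(t)/P₀ = 2: e^(0.081t) = 2.
Solve: t = ln(2)/0.081 ≈ 8.56 years.


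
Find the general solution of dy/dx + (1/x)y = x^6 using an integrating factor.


P(x) = 1/x ⇒ μ = x^1.
(x^1 y)' = x^7 ⇒ x^1 y = x^8/(8) + C.
Solve for y: y = (1/8)x^7 + C/x^1.


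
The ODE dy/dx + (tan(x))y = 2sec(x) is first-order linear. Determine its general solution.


P(x) = tan(x) ⇒ μ = e^(∫tan(x)dx) = sec(x).
(sec(x) y)' = 2sec²(x) ⇒ sec(x) y = 2tan(x) + C.
Multiply by cos(x): y = 2sin(x) + C·cos(x).


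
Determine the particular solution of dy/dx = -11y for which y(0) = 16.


General solution of y' = -11y is y = Ce^(-11x).
Apply y(0) = 16: C = 16.
Particular solution: y = 16e^(-11x).


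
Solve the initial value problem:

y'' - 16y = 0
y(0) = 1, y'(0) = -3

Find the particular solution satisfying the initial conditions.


Characteristic roots of r² - 16 = 0 are 4, -4.
General solution y = c₁ e^(4x) + c₂ e^(-4x).
Apply y(0) = 1: c₁ + c₂ = 1. Apply y'(0) = -3: 4 c₁ - 4 c₂ = -3.
Solve: c₁ = 1/8, c₂ = 7/8.
Particular solution: y = (1/8)e^(4x) + (7/8)e^(-4x).


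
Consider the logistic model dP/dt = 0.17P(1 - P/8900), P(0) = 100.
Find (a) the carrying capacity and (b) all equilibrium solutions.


Logistic ODE dP/dt = 0.17P(1 - P/8900) has equilibria where dP/dt = 0, i.e. P = 0 or P = 8900.
The coefficient (1 - P/K) = 0 when P = K, identifying K = 8900 as the carrying capacity.
(a) K = 8900; (b) equilibria P = 0 and P = 8900.


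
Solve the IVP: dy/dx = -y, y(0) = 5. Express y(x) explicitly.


General solution of y' = -y is y = Ce^(-x).
Apply y(0) = 5: C = 5.
Particular solution: y = 5e^(-x).


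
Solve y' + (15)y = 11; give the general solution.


P(x) = 15, Q(x) = 11; integrating factor μ = e^(15x).
(μ y)' = 11e^(15x) ⇒ μ y = (11/15)e^(15x) + C.
Divide by μ: y = 11/15 + Ce^(-15x).


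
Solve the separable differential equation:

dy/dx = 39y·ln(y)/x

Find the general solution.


Separate: dy/[y ln(y)] = 39 dx/x.
Substitute u = ln(y): du/u = 39 dx/x.
Integrate: ln|ln(y)| = 39ln|x| + C₀, hence ln(y) = C·x^39.


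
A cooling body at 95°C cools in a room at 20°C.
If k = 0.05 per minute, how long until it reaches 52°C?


From T(t) = T_a + (T₀ - T_a)e^(-kt), set T(t) = 52:
(52 - 20) / (95 - 20) = e^(-0.05t), so t = -ln(0.427)/0.05 ≈ 17.0 minutes.


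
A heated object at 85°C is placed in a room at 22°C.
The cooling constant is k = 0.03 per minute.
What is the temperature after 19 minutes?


Newton's law: dT/dt = -k(T - T_a) has solution T(t) = T_a + (T₀ - T_a)e^(-kt).
Plug in T_a = 22, T₀ = 85, k = 0.03, t = 19: T(19) = 22 + (63)e^(-0.57) ≈ 57.6°C.


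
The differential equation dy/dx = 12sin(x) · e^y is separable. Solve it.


Separate: e^(-y) dy = 12sin(x) dx.
Integrate: -e^(-y) = -12cos(x) + C₀.
Rearrange: e^(-y) = 12cos(x) + C.


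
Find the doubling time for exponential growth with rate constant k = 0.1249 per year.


Exponential growth: P(t) = P₀ e^(0.1249t). Set P(t)/P₀ = 2: e^(0.1249t) = 2.
Solve: t = ln(2)/0.1249 ≈ 5.55 years.


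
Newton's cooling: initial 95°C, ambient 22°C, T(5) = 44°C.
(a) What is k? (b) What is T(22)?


Newton's law: T(t) = T_a + (T₀ - T_a)e^(-kt).
(a) Use T(5) = 44: (44 - 22)/(95 - 22) = e^(-k·5), so k = -ln(0.301)/5 ≈ 0.2399.
(b) Apply k to t = 22: T(22) = 22 + (73)e^(-5.277) ≈ 22.4°C.


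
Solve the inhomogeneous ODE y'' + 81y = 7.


Homogeneous part: r² + 81 = 0 ⇒ r = ±9i, so y_h = C₁cos(9x) + C₂sin(9x).
Try constant y_p = A; plug in: 81A = 7 ⇒ A = 7/81.
General solution: y = C₁cos(9x) + C₂sin(9x) + 7/81.


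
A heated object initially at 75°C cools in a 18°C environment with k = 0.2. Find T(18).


Newton's law: dT/dt = -k(T - T_a) has solution T(t) = T_a + (T₀ - T_a)e^(-kt).
Plug in T_a = 18, T₀ = 75, k = 0.2, t = 18: T(18) = 18 + (57)e^(-3.60) ≈ 19.6°C.


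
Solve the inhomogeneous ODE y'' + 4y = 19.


Homogeneous part: r² + 4 = 0 ⇒ r = ±2i, so y_h = C₁cos(2x) + C₂sin(2x).
Try constant y_p = A; plug in: 4A = 19 ⇒ A = 19/4.
General solution: y = C₁cos(2x) + C₂sin(2x) + 19/4.


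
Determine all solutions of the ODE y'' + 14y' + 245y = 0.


Characteristic equation: r² + 14r + 245 = 0.
Discriminant is negative; roots r = -7 ± 14i (complex conjugate pair).
General solution uses e^(α x)(C₁ cos(β x) + C₂ sin(β x)): y = e^(-7x)(C₁cos(14x) + C₂sin(14x)).


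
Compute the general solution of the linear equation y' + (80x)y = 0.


P(x) = 80x ⇒ μ = e^(40x²).
Q(x) = 0 so μ y is constant: y = Ce^(-40x²).


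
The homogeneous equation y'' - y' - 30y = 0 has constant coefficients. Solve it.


Characteristic equation: r² - r - 30 = 0.
Factor: (r + 5)(r - 6) = 0 ⇒ r = -5, 6 (distinct real).
General solution: y = C₁e^(-5x) + C₂e^(6x).


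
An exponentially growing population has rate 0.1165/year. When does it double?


Exponential growth: P(t) = P₀ e^(0.1165t). Set P(t)/P₀ = 2: e^(0.1165t) = 2.
Solve: t = ln(2)/0.1165 ≈ 5.95 years.


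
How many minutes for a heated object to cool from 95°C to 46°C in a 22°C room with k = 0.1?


From T(t) = T_a + (T₀ - T_a)e^(-kt), set T(t) = 46:
(46 - 22) / (95 - 22) = e^(-0.1t), so t = -ln(0.329)/0.1 ≈ 11.1 minutes.


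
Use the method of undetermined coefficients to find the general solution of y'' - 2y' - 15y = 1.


Characteristic roots of r² - 2r - 15 = 0 are -3, 5.
y_h = C₁e^(-3x) + C₂e^(5x).
Forcing exponent 0 is not a characteristic root; try y_p = A.
Substitute: A·(0 + (-2)·0 + (-15)) = A·-15 = 1, so A = -1/15.
General solution: y = C₁e^(-3x) + C₂e^(5x) - 1/15.


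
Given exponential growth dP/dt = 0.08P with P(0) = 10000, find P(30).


The ODE dP/dt = 0.08P has solution P(t) = P(0)e^(0.08t).
Substitute P(0) = 10000 and t = 30: P(30) = 10000 e^(2.40) ≈ 110232.


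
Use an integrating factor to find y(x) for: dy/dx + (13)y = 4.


P(x) = 13, Q(x) = 4; integrating factor μ = e^(13x).
(μ y)' = 4e^(13x) ⇒ μ y = (4/13)e^(13x) + C.
Divide by μ: y = 4/13 + Ce^(-13x).


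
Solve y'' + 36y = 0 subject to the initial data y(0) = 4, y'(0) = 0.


Characteristic roots of r² + 36 = 0 are ±6i, so y = C₁cos(6x) + C₂sin(6x).
Apply y(0) = 4: C₁ = 4. Differentiate and apply y'(0) = 0: 6·C₂ = 0, so C₂ = 0.
Particular solution: y = 4cos(6x).


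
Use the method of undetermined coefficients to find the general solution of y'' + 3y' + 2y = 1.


Characteristic roots of r² + 3r + 2 = 0 are -2, -1.
y_h = C₁e^(-2x) + C₂e^(-x).
Constant forcing; try y_p = A. Then 2A = 1 ⇒ A = 1/2.
General solution: y = C₁e^(-2x) + C₂e^(-x) + 1/2.


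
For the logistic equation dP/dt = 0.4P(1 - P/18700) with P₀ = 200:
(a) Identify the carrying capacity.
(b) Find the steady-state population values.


Logistic ODE dP/dt = 0.4P(1 - P/18700) has equilibria where dP/dt = 0, i.e. P = 0 or P = 18700.
The coefficient (1 - P/K) = 0 when P = K, identifying K = 18700 as the carrying capacity.
(a) K = 18700; (b) equilibria P = 0 and P = 18700.


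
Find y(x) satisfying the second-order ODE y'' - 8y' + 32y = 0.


Characteristic equation: r² - 8r + 32 = 0.
Discriminant is negative; roots r = 4 ± 4i (complex conjugate pair).
General solution uses e^(α x)(C₁ cos(β x) + C₂ sin(β x)): y = e^(4x)(C₁cos(4x) + C₂sin(4x)).


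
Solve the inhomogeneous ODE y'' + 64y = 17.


Homogeneous part: r² + 64 = 0 ⇒ r = ±8i, so y_h = C₁cos(8x) + C₂sin(8x).
Try constant y_p = A; plug in: 64A = 17 ⇒ A = 17/64.
General solution: y = C₁cos(8x) + C₂sin(8x) + 17/64.


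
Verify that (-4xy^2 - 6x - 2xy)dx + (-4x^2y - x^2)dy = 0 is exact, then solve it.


Check exactness: ∂M/∂y = -8xy - 2x and ∂N/∂x = -8xy - 2x; equal, so the equation is exact.
Integrate M with respect to x (treating y as constant): ∫M dx = -2x^2y^2 - 3x^2 - x^2y + h(y).
Differentiate w.r.t. y and set equal to N: all terms match, so h'(y) = 0 and h is a constant absorbed into C.
General solution: -2x^2y^2 - 3x^2 - x^2y = C.


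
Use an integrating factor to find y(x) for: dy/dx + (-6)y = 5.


P(x) = -6 ⇒ μ = e^(-6x).
(μ y)' = 5e^(-6x) ⇒ μ y = -(5/6)e^(-6x) + C.
Divide by μ: y = -5/6 + Ce^(6x).
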